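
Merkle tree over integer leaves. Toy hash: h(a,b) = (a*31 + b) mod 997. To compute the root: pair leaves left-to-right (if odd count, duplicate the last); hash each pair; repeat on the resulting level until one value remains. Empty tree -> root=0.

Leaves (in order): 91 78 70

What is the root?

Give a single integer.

Answer: 385

Derivation:
L0: [91, 78, 70]
L1: h(91,78)=(91*31+78)%997=905 h(70,70)=(70*31+70)%997=246 -> [905, 246]
L2: h(905,246)=(905*31+246)%997=385 -> [385]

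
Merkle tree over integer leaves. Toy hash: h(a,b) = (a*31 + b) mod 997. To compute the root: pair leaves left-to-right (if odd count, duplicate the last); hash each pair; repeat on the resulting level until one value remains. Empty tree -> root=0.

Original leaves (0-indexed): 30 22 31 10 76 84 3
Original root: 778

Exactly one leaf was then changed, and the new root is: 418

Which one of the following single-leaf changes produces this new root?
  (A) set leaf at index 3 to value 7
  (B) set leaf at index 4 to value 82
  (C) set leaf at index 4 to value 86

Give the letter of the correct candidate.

Answer: C

Derivation:
Original leaves: [30, 22, 31, 10, 76, 84, 3]
Target new root: 418
Try each candidate change and compute the resulting root:
Candidate A: set leaf[3] = 7 -> leaves = [30, 22, 31, 7, 76, 84, 3]
  L0: [30, 22, 31, 7, 76, 84, 3]
  L1: h(30,22)=(30*31+22)%997=952 h(31,7)=(31*31+7)%997=968 h(76,84)=(76*31+84)%997=446 h(3,3)=(3*31+3)%997=96 -> [952, 968, 446, 96]
  L2: h(952,968)=(952*31+968)%997=570 h(446,96)=(446*31+96)%997=961 -> [570, 961]
  L3: h(570,961)=(570*31+961)%997=685 -> [685]
  root = 685 != target 418
Candidate B: set leaf[4] = 82 -> leaves = [30, 22, 31, 10, 82, 84, 3]
  L0: [30, 22, 31, 10, 82, 84, 3]
  L1: h(30,22)=(30*31+22)%997=952 h(31,10)=(31*31+10)%997=971 h(82,84)=(82*31+84)%997=632 h(3,3)=(3*31+3)%997=96 -> [952, 971, 632, 96]
  L2: h(952,971)=(952*31+971)%997=573 h(632,96)=(632*31+96)%997=745 -> [573, 745]
  L3: h(573,745)=(573*31+745)%997=562 -> [562]
  root = 562 != target 418
Candidate C: set leaf[4] = 86 -> leaves = [30, 22, 31, 10, 86, 84, 3]
  L0: [30, 22, 31, 10, 86, 84, 3]
  L1: h(30,22)=(30*31+22)%997=952 h(31,10)=(31*31+10)%997=971 h(86,84)=(86*31+84)%997=756 h(3,3)=(3*31+3)%997=96 -> [952, 971, 756, 96]
  L2: h(952,971)=(952*31+971)%997=573 h(756,96)=(756*31+96)%997=601 -> [573, 601]
  L3: h(573,601)=(573*31+601)%997=418 -> [418]
  root = 418 == target 418  ** MATCH **
Candidate C produces the target root.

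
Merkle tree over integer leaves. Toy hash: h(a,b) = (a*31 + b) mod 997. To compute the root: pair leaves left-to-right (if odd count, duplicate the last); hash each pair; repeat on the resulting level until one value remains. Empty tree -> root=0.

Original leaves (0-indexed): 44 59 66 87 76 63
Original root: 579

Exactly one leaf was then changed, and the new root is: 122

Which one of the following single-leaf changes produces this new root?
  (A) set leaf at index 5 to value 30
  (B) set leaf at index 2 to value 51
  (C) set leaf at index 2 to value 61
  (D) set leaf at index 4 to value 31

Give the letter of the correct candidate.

Answer: B

Derivation:
Original leaves: [44, 59, 66, 87, 76, 63]
Target new root: 122
Try each candidate change and compute the resulting root:
Candidate A: set leaf[5] = 30 -> leaves = [44, 59, 66, 87, 76, 30]
  L0: [44, 59, 66, 87, 76, 30]
  L1: h(44,59)=(44*31+59)%997=426 h(66,87)=(66*31+87)%997=139 h(76,30)=(76*31+30)%997=392 -> [426, 139, 392]
  L2: h(426,139)=(426*31+139)%997=384 h(392,392)=(392*31+392)%997=580 -> [384, 580]
  L3: h(384,580)=(384*31+580)%997=520 -> [520]
  root = 520 != target 122
Candidate B: set leaf[2] = 51 -> leaves = [44, 59, 51, 87, 76, 63]
  L0: [44, 59, 51, 87, 76, 63]
  L1: h(44,59)=(44*31+59)%997=426 h(51,87)=(51*31+87)%997=671 h(76,63)=(76*31+63)%997=425 -> [426, 671, 425]
  L2: h(426,671)=(426*31+671)%997=916 h(425,425)=(425*31+425)%997=639 -> [916, 639]
  L3: h(916,639)=(916*31+639)%997=122 -> [122]
  root = 122 == target 122  ** MATCH **
Candidate C: set leaf[2] = 61 -> leaves = [44, 59, 61, 87, 76, 63]
  L0: [44, 59, 61, 87, 76, 63]
  L1: h(44,59)=(44*31+59)%997=426 h(61,87)=(61*31+87)%997=981 h(76,63)=(76*31+63)%997=425 -> [426, 981, 425]
  L2: h(426,981)=(426*31+981)%997=229 h(425,425)=(425*31+425)%997=639 -> [229, 639]
  L3: h(229,639)=(229*31+639)%997=759 -> [759]
  root = 759 != target 122
Candidate D: set leaf[4] = 31 -> leaves = [44, 59, 66, 87, 31, 63]
  L0: [44, 59, 66, 87, 31, 63]
  L1: h(44,59)=(44*31+59)%997=426 h(66,87)=(66*31+87)%997=139 h(31,63)=(31*31+63)%997=27 -> [426, 139, 27]
  L2: h(426,139)=(426*31+139)%997=384 h(27,27)=(27*31+27)%997=864 -> [384, 864]
  L3: h(384,864)=(384*31+864)%997=804 -> [804]
  root = 804 != target 122
Candidate B produces the target root.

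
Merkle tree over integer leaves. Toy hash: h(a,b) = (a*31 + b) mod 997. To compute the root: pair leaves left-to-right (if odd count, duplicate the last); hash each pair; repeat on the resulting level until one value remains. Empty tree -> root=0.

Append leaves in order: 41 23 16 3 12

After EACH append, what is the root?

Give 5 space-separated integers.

Answer: 41 297 746 733 116

Derivation:
After append 41 (leaves=[41]):
  L0: [41]
  root=41
After append 23 (leaves=[41, 23]):
  L0: [41, 23]
  L1: h(41,23)=(41*31+23)%997=297 -> [297]
  root=297
After append 16 (leaves=[41, 23, 16]):
  L0: [41, 23, 16]
  L1: h(41,23)=(41*31+23)%997=297 h(16,16)=(16*31+16)%997=512 -> [297, 512]
  L2: h(297,512)=(297*31+512)%997=746 -> [746]
  root=746
After append 3 (leaves=[41, 23, 16, 3]):
  L0: [41, 23, 16, 3]
  L1: h(41,23)=(41*31+23)%997=297 h(16,3)=(16*31+3)%997=499 -> [297, 499]
  L2: h(297,499)=(297*31+499)%997=733 -> [733]
  root=733
After append 12 (leaves=[41, 23, 16, 3, 12]):
  L0: [41, 23, 16, 3, 12]
  L1: h(41,23)=(41*31+23)%997=297 h(16,3)=(16*31+3)%997=499 h(12,12)=(12*31+12)%997=384 -> [297, 499, 384]
  L2: h(297,499)=(297*31+499)%997=733 h(384,384)=(384*31+384)%997=324 -> [733, 324]
  L3: h(733,324)=(733*31+324)%997=116 -> [116]
  root=116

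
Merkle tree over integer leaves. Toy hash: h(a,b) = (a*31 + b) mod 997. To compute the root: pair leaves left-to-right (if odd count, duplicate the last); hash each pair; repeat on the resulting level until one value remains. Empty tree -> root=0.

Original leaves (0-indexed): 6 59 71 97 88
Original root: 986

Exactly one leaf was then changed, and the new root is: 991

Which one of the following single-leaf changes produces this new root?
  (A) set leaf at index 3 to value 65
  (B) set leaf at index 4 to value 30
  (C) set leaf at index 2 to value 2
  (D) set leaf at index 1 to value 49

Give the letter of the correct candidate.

Answer: A

Derivation:
Original leaves: [6, 59, 71, 97, 88]
Target new root: 991
Try each candidate change and compute the resulting root:
Candidate A: set leaf[3] = 65 -> leaves = [6, 59, 71, 65, 88]
  L0: [6, 59, 71, 65, 88]
  L1: h(6,59)=(6*31+59)%997=245 h(71,65)=(71*31+65)%997=272 h(88,88)=(88*31+88)%997=822 -> [245, 272, 822]
  L2: h(245,272)=(245*31+272)%997=888 h(822,822)=(822*31+822)%997=382 -> [888, 382]
  L3: h(888,382)=(888*31+382)%997=991 -> [991]
  root = 991 == target 991  ** MATCH **
Candidate B: set leaf[4] = 30 -> leaves = [6, 59, 71, 97, 30]
  L0: [6, 59, 71, 97, 30]
  L1: h(6,59)=(6*31+59)%997=245 h(71,97)=(71*31+97)%997=304 h(30,30)=(30*31+30)%997=960 -> [245, 304, 960]
  L2: h(245,304)=(245*31+304)%997=920 h(960,960)=(960*31+960)%997=810 -> [920, 810]
  L3: h(920,810)=(920*31+810)%997=417 -> [417]
  root = 417 != target 991
Candidate C: set leaf[2] = 2 -> leaves = [6, 59, 2, 97, 88]
  L0: [6, 59, 2, 97, 88]
  L1: h(6,59)=(6*31+59)%997=245 h(2,97)=(2*31+97)%997=159 h(88,88)=(88*31+88)%997=822 -> [245, 159, 822]
  L2: h(245,159)=(245*31+159)%997=775 h(822,822)=(822*31+822)%997=382 -> [775, 382]
  L3: h(775,382)=(775*31+382)%997=479 -> [479]
  root = 479 != target 991
Candidate D: set leaf[1] = 49 -> leaves = [6, 49, 71, 97, 88]
  L0: [6, 49, 71, 97, 88]
  L1: h(6,49)=(6*31+49)%997=235 h(71,97)=(71*31+97)%997=304 h(88,88)=(88*31+88)%997=822 -> [235, 304, 822]
  L2: h(235,304)=(235*31+304)%997=610 h(822,822)=(822*31+822)%997=382 -> [610, 382]
  L3: h(610,382)=(610*31+382)%997=349 -> [349]
  root = 349 != target 991
Candidate A produces the target root.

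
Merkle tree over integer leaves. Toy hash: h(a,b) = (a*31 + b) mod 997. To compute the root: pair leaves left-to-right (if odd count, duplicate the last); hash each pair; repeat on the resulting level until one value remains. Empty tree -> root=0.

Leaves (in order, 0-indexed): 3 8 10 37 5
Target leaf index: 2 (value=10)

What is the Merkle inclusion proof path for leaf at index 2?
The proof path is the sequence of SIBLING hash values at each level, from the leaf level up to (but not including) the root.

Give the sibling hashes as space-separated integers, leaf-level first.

L0 (leaves): [3, 8, 10, 37, 5], target index=2
L1: h(3,8)=(3*31+8)%997=101 [pair 0] h(10,37)=(10*31+37)%997=347 [pair 1] h(5,5)=(5*31+5)%997=160 [pair 2] -> [101, 347, 160]
  Sibling for proof at L0: 37
L2: h(101,347)=(101*31+347)%997=487 [pair 0] h(160,160)=(160*31+160)%997=135 [pair 1] -> [487, 135]
  Sibling for proof at L1: 101
L3: h(487,135)=(487*31+135)%997=277 [pair 0] -> [277]
  Sibling for proof at L2: 135
Root: 277
Proof path (sibling hashes from leaf to root): [37, 101, 135]

Answer: 37 101 135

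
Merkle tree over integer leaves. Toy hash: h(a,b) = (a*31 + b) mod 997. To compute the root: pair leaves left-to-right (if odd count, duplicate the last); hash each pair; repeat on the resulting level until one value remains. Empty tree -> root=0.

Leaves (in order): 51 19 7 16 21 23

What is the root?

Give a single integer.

Answer: 104

Derivation:
L0: [51, 19, 7, 16, 21, 23]
L1: h(51,19)=(51*31+19)%997=603 h(7,16)=(7*31+16)%997=233 h(21,23)=(21*31+23)%997=674 -> [603, 233, 674]
L2: h(603,233)=(603*31+233)%997=980 h(674,674)=(674*31+674)%997=631 -> [980, 631]
L3: h(980,631)=(980*31+631)%997=104 -> [104]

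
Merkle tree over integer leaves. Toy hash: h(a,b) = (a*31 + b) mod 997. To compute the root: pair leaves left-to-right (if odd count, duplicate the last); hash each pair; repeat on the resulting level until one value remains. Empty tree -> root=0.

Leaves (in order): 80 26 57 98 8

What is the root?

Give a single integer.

Answer: 716

Derivation:
L0: [80, 26, 57, 98, 8]
L1: h(80,26)=(80*31+26)%997=512 h(57,98)=(57*31+98)%997=868 h(8,8)=(8*31+8)%997=256 -> [512, 868, 256]
L2: h(512,868)=(512*31+868)%997=788 h(256,256)=(256*31+256)%997=216 -> [788, 216]
L3: h(788,216)=(788*31+216)%997=716 -> [716]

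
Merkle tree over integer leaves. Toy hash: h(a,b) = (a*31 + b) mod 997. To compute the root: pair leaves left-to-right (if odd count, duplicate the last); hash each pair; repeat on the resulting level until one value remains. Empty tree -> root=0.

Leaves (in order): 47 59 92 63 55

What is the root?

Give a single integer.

L0: [47, 59, 92, 63, 55]
L1: h(47,59)=(47*31+59)%997=519 h(92,63)=(92*31+63)%997=921 h(55,55)=(55*31+55)%997=763 -> [519, 921, 763]
L2: h(519,921)=(519*31+921)%997=61 h(763,763)=(763*31+763)%997=488 -> [61, 488]
L3: h(61,488)=(61*31+488)%997=385 -> [385]

Answer: 385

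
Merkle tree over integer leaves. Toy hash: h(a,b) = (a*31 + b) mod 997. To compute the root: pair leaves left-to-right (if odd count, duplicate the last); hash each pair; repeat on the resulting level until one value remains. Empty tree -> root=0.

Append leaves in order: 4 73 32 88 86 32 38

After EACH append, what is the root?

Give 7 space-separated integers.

Answer: 4 197 152 208 794 63 575

Derivation:
After append 4 (leaves=[4]):
  L0: [4]
  root=4
After append 73 (leaves=[4, 73]):
  L0: [4, 73]
  L1: h(4,73)=(4*31+73)%997=197 -> [197]
  root=197
After append 32 (leaves=[4, 73, 32]):
  L0: [4, 73, 32]
  L1: h(4,73)=(4*31+73)%997=197 h(32,32)=(32*31+32)%997=27 -> [197, 27]
  L2: h(197,27)=(197*31+27)%997=152 -> [152]
  root=152
After append 88 (leaves=[4, 73, 32, 88]):
  L0: [4, 73, 32, 88]
  L1: h(4,73)=(4*31+73)%997=197 h(32,88)=(32*31+88)%997=83 -> [197, 83]
  L2: h(197,83)=(197*31+83)%997=208 -> [208]
  root=208
After append 86 (leaves=[4, 73, 32, 88, 86]):
  L0: [4, 73, 32, 88, 86]
  L1: h(4,73)=(4*31+73)%997=197 h(32,88)=(32*31+88)%997=83 h(86,86)=(86*31+86)%997=758 -> [197, 83, 758]
  L2: h(197,83)=(197*31+83)%997=208 h(758,758)=(758*31+758)%997=328 -> [208, 328]
  L3: h(208,328)=(208*31+328)%997=794 -> [794]
  root=794
After append 32 (leaves=[4, 73, 32, 88, 86, 32]):
  L0: [4, 73, 32, 88, 86, 32]
  L1: h(4,73)=(4*31+73)%997=197 h(32,88)=(32*31+88)%997=83 h(86,32)=(86*31+32)%997=704 -> [197, 83, 704]
  L2: h(197,83)=(197*31+83)%997=208 h(704,704)=(704*31+704)%997=594 -> [208, 594]
  L3: h(208,594)=(208*31+594)%997=63 -> [63]
  root=63
After append 38 (leaves=[4, 73, 32, 88, 86, 32, 38]):
  L0: [4, 73, 32, 88, 86, 32, 38]
  L1: h(4,73)=(4*31+73)%997=197 h(32,88)=(32*31+88)%997=83 h(86,32)=(86*31+32)%997=704 h(38,38)=(38*31+38)%997=219 -> [197, 83, 704, 219]
  L2: h(197,83)=(197*31+83)%997=208 h(704,219)=(704*31+219)%997=109 -> [208, 109]
  L3: h(208,109)=(208*31+109)%997=575 -> [575]
  root=575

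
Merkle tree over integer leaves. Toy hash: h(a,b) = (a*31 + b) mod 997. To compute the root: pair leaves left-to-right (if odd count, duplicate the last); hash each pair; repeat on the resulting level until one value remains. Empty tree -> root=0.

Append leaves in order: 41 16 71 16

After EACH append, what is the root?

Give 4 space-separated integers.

Answer: 41 290 295 240

Derivation:
After append 41 (leaves=[41]):
  L0: [41]
  root=41
After append 16 (leaves=[41, 16]):
  L0: [41, 16]
  L1: h(41,16)=(41*31+16)%997=290 -> [290]
  root=290
After append 71 (leaves=[41, 16, 71]):
  L0: [41, 16, 71]
  L1: h(41,16)=(41*31+16)%997=290 h(71,71)=(71*31+71)%997=278 -> [290, 278]
  L2: h(290,278)=(290*31+278)%997=295 -> [295]
  root=295
After append 16 (leaves=[41, 16, 71, 16]):
  L0: [41, 16, 71, 16]
  L1: h(41,16)=(41*31+16)%997=290 h(71,16)=(71*31+16)%997=223 -> [290, 223]
  L2: h(290,223)=(290*31+223)%997=240 -> [240]
  root=240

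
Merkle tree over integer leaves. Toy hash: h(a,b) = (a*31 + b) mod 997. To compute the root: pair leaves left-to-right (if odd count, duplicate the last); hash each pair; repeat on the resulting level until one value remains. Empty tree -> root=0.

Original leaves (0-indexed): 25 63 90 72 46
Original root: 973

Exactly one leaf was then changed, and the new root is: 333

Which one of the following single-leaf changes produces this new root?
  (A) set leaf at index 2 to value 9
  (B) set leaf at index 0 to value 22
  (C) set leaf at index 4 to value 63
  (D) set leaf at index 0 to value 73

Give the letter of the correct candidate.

Answer: B

Derivation:
Original leaves: [25, 63, 90, 72, 46]
Target new root: 333
Try each candidate change and compute the resulting root:
Candidate A: set leaf[2] = 9 -> leaves = [25, 63, 9, 72, 46]
  L0: [25, 63, 9, 72, 46]
  L1: h(25,63)=(25*31+63)%997=838 h(9,72)=(9*31+72)%997=351 h(46,46)=(46*31+46)%997=475 -> [838, 351, 475]
  L2: h(838,351)=(838*31+351)%997=407 h(475,475)=(475*31+475)%997=245 -> [407, 245]
  L3: h(407,245)=(407*31+245)%997=898 -> [898]
  root = 898 != target 333
Candidate B: set leaf[0] = 22 -> leaves = [22, 63, 90, 72, 46]
  L0: [22, 63, 90, 72, 46]
  L1: h(22,63)=(22*31+63)%997=745 h(90,72)=(90*31+72)%997=868 h(46,46)=(46*31+46)%997=475 -> [745, 868, 475]
  L2: h(745,868)=(745*31+868)%997=35 h(475,475)=(475*31+475)%997=245 -> [35, 245]
  L3: h(35,245)=(35*31+245)%997=333 -> [333]
  root = 333 == target 333  ** MATCH **
Candidate C: set leaf[4] = 63 -> leaves = [25, 63, 90, 72, 63]
  L0: [25, 63, 90, 72, 63]
  L1: h(25,63)=(25*31+63)%997=838 h(90,72)=(90*31+72)%997=868 h(63,63)=(63*31+63)%997=22 -> [838, 868, 22]
  L2: h(838,868)=(838*31+868)%997=924 h(22,22)=(22*31+22)%997=704 -> [924, 704]
  L3: h(924,704)=(924*31+704)%997=435 -> [435]
  root = 435 != target 333
Candidate D: set leaf[0] = 73 -> leaves = [73, 63, 90, 72, 46]
  L0: [73, 63, 90, 72, 46]
  L1: h(73,63)=(73*31+63)%997=332 h(90,72)=(90*31+72)%997=868 h(46,46)=(46*31+46)%997=475 -> [332, 868, 475]
  L2: h(332,868)=(332*31+868)%997=193 h(475,475)=(475*31+475)%997=245 -> [193, 245]
  L3: h(193,245)=(193*31+245)%997=246 -> [246]
  root = 246 != target 333
Candidate B produces the target root.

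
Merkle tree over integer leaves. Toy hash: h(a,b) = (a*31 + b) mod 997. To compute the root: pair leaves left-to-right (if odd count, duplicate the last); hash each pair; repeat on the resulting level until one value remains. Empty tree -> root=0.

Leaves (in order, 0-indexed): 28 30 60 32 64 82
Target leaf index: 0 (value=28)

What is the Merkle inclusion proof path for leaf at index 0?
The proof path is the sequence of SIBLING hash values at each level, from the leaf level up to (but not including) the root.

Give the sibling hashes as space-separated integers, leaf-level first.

L0 (leaves): [28, 30, 60, 32, 64, 82], target index=0
L1: h(28,30)=(28*31+30)%997=898 [pair 0] h(60,32)=(60*31+32)%997=895 [pair 1] h(64,82)=(64*31+82)%997=72 [pair 2] -> [898, 895, 72]
  Sibling for proof at L0: 30
L2: h(898,895)=(898*31+895)%997=817 [pair 0] h(72,72)=(72*31+72)%997=310 [pair 1] -> [817, 310]
  Sibling for proof at L1: 895
L3: h(817,310)=(817*31+310)%997=712 [pair 0] -> [712]
  Sibling for proof at L2: 310
Root: 712
Proof path (sibling hashes from leaf to root): [30, 895, 310]

Answer: 30 895 310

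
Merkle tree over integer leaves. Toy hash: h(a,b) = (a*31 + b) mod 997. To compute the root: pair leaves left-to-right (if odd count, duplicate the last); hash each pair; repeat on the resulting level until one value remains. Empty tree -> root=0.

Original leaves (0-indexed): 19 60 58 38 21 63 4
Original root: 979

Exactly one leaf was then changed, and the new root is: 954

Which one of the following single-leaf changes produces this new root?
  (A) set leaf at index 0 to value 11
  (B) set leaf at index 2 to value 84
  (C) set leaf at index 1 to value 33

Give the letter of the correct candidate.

Original leaves: [19, 60, 58, 38, 21, 63, 4]
Target new root: 954
Try each candidate change and compute the resulting root:
Candidate A: set leaf[0] = 11 -> leaves = [11, 60, 58, 38, 21, 63, 4]
  L0: [11, 60, 58, 38, 21, 63, 4]
  L1: h(11,60)=(11*31+60)%997=401 h(58,38)=(58*31+38)%997=839 h(21,63)=(21*31+63)%997=714 h(4,4)=(4*31+4)%997=128 -> [401, 839, 714, 128]
  L2: h(401,839)=(401*31+839)%997=309 h(714,128)=(714*31+128)%997=328 -> [309, 328]
  L3: h(309,328)=(309*31+328)%997=934 -> [934]
  root = 934 != target 954
Candidate B: set leaf[2] = 84 -> leaves = [19, 60, 84, 38, 21, 63, 4]
  L0: [19, 60, 84, 38, 21, 63, 4]
  L1: h(19,60)=(19*31+60)%997=649 h(84,38)=(84*31+38)%997=648 h(21,63)=(21*31+63)%997=714 h(4,4)=(4*31+4)%997=128 -> [649, 648, 714, 128]
  L2: h(649,648)=(649*31+648)%997=827 h(714,128)=(714*31+128)%997=328 -> [827, 328]
  L3: h(827,328)=(827*31+328)%997=43 -> [43]
  root = 43 != target 954
Candidate C: set leaf[1] = 33 -> leaves = [19, 33, 58, 38, 21, 63, 4]
  L0: [19, 33, 58, 38, 21, 63, 4]
  L1: h(19,33)=(19*31+33)%997=622 h(58,38)=(58*31+38)%997=839 h(21,63)=(21*31+63)%997=714 h(4,4)=(4*31+4)%997=128 -> [622, 839, 714, 128]
  L2: h(622,839)=(622*31+839)%997=181 h(714,128)=(714*31+128)%997=328 -> [181, 328]
  L3: h(181,328)=(181*31+328)%997=954 -> [954]
  root = 954 == target 954  ** MATCH **
Candidate C produces the target root.

Answer: C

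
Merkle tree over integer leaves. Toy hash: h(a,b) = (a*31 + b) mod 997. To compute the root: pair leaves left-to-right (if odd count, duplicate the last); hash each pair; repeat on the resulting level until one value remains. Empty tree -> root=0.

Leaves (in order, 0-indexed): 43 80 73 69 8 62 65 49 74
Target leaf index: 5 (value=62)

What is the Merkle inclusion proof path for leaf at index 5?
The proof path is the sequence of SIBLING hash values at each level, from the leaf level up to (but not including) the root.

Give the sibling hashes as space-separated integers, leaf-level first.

L0 (leaves): [43, 80, 73, 69, 8, 62, 65, 49, 74], target index=5
L1: h(43,80)=(43*31+80)%997=416 [pair 0] h(73,69)=(73*31+69)%997=338 [pair 1] h(8,62)=(8*31+62)%997=310 [pair 2] h(65,49)=(65*31+49)%997=70 [pair 3] h(74,74)=(74*31+74)%997=374 [pair 4] -> [416, 338, 310, 70, 374]
  Sibling for proof at L0: 8
L2: h(416,338)=(416*31+338)%997=273 [pair 0] h(310,70)=(310*31+70)%997=707 [pair 1] h(374,374)=(374*31+374)%997=4 [pair 2] -> [273, 707, 4]
  Sibling for proof at L1: 70
L3: h(273,707)=(273*31+707)%997=197 [pair 0] h(4,4)=(4*31+4)%997=128 [pair 1] -> [197, 128]
  Sibling for proof at L2: 273
L4: h(197,128)=(197*31+128)%997=253 [pair 0] -> [253]
  Sibling for proof at L3: 128
Root: 253
Proof path (sibling hashes from leaf to root): [8, 70, 273, 128]

Answer: 8 70 273 128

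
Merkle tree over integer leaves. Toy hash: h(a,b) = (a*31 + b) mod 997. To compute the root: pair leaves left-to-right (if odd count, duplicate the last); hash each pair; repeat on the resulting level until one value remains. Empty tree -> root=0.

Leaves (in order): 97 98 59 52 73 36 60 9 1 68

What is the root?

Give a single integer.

Answer: 254

Derivation:
L0: [97, 98, 59, 52, 73, 36, 60, 9, 1, 68]
L1: h(97,98)=(97*31+98)%997=114 h(59,52)=(59*31+52)%997=884 h(73,36)=(73*31+36)%997=305 h(60,9)=(60*31+9)%997=872 h(1,68)=(1*31+68)%997=99 -> [114, 884, 305, 872, 99]
L2: h(114,884)=(114*31+884)%997=430 h(305,872)=(305*31+872)%997=357 h(99,99)=(99*31+99)%997=177 -> [430, 357, 177]
L3: h(430,357)=(430*31+357)%997=726 h(177,177)=(177*31+177)%997=679 -> [726, 679]
L4: h(726,679)=(726*31+679)%997=254 -> [254]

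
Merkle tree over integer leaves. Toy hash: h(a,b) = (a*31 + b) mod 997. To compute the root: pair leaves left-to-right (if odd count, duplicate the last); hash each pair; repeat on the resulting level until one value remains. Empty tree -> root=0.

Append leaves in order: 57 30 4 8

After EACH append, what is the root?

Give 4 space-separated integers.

After append 57 (leaves=[57]):
  L0: [57]
  root=57
After append 30 (leaves=[57, 30]):
  L0: [57, 30]
  L1: h(57,30)=(57*31+30)%997=800 -> [800]
  root=800
After append 4 (leaves=[57, 30, 4]):
  L0: [57, 30, 4]
  L1: h(57,30)=(57*31+30)%997=800 h(4,4)=(4*31+4)%997=128 -> [800, 128]
  L2: h(800,128)=(800*31+128)%997=3 -> [3]
  root=3
After append 8 (leaves=[57, 30, 4, 8]):
  L0: [57, 30, 4, 8]
  L1: h(57,30)=(57*31+30)%997=800 h(4,8)=(4*31+8)%997=132 -> [800, 132]
  L2: h(800,132)=(800*31+132)%997=7 -> [7]
  root=7

Answer: 57 800 3 7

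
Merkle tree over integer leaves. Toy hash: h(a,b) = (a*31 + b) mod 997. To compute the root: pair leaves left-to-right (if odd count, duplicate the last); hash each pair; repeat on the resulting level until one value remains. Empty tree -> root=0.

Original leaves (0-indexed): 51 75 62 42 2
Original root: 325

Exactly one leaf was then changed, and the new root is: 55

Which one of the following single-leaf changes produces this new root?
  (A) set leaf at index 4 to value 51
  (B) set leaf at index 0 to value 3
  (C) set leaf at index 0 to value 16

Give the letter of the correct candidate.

Answer: B

Derivation:
Original leaves: [51, 75, 62, 42, 2]
Target new root: 55
Try each candidate change and compute the resulting root:
Candidate A: set leaf[4] = 51 -> leaves = [51, 75, 62, 42, 51]
  L0: [51, 75, 62, 42, 51]
  L1: h(51,75)=(51*31+75)%997=659 h(62,42)=(62*31+42)%997=967 h(51,51)=(51*31+51)%997=635 -> [659, 967, 635]
  L2: h(659,967)=(659*31+967)%997=459 h(635,635)=(635*31+635)%997=380 -> [459, 380]
  L3: h(459,380)=(459*31+380)%997=651 -> [651]
  root = 651 != target 55
Candidate B: set leaf[0] = 3 -> leaves = [3, 75, 62, 42, 2]
  L0: [3, 75, 62, 42, 2]
  L1: h(3,75)=(3*31+75)%997=168 h(62,42)=(62*31+42)%997=967 h(2,2)=(2*31+2)%997=64 -> [168, 967, 64]
  L2: h(168,967)=(168*31+967)%997=193 h(64,64)=(64*31+64)%997=54 -> [193, 54]
  L3: h(193,54)=(193*31+54)%997=55 -> [55]
  root = 55 == target 55  ** MATCH **
Candidate C: set leaf[0] = 16 -> leaves = [16, 75, 62, 42, 2]
  L0: [16, 75, 62, 42, 2]
  L1: h(16,75)=(16*31+75)%997=571 h(62,42)=(62*31+42)%997=967 h(2,2)=(2*31+2)%997=64 -> [571, 967, 64]
  L2: h(571,967)=(571*31+967)%997=722 h(64,64)=(64*31+64)%997=54 -> [722, 54]
  L3: h(722,54)=(722*31+54)%997=502 -> [502]
  root = 502 != target 55
Candidate B produces the target root.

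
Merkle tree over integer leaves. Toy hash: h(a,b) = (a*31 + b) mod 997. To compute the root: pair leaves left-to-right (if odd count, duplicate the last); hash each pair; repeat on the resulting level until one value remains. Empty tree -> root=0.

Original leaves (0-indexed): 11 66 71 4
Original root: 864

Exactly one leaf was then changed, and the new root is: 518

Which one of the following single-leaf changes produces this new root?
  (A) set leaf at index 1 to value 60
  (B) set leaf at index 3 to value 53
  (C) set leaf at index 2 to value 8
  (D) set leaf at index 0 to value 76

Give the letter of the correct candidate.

Original leaves: [11, 66, 71, 4]
Target new root: 518
Try each candidate change and compute the resulting root:
Candidate A: set leaf[1] = 60 -> leaves = [11, 60, 71, 4]
  L0: [11, 60, 71, 4]
  L1: h(11,60)=(11*31+60)%997=401 h(71,4)=(71*31+4)%997=211 -> [401, 211]
  L2: h(401,211)=(401*31+211)%997=678 -> [678]
  root = 678 != target 518
Candidate B: set leaf[3] = 53 -> leaves = [11, 66, 71, 53]
  L0: [11, 66, 71, 53]
  L1: h(11,66)=(11*31+66)%997=407 h(71,53)=(71*31+53)%997=260 -> [407, 260]
  L2: h(407,260)=(407*31+260)%997=913 -> [913]
  root = 913 != target 518
Candidate C: set leaf[2] = 8 -> leaves = [11, 66, 8, 4]
  L0: [11, 66, 8, 4]
  L1: h(11,66)=(11*31+66)%997=407 h(8,4)=(8*31+4)%997=252 -> [407, 252]
  L2: h(407,252)=(407*31+252)%997=905 -> [905]
  root = 905 != target 518
Candidate D: set leaf[0] = 76 -> leaves = [76, 66, 71, 4]
  L0: [76, 66, 71, 4]
  L1: h(76,66)=(76*31+66)%997=428 h(71,4)=(71*31+4)%997=211 -> [428, 211]
  L2: h(428,211)=(428*31+211)%997=518 -> [518]
  root = 518 == target 518  ** MATCH **
Candidate D produces the target root.

Answer: D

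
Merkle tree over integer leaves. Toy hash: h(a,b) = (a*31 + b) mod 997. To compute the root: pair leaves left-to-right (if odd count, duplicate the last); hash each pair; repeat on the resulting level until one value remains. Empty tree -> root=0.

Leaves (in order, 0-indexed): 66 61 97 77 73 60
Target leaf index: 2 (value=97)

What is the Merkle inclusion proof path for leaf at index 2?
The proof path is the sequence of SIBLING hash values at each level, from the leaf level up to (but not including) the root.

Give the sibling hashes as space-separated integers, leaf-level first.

Answer: 77 113 558

Derivation:
L0 (leaves): [66, 61, 97, 77, 73, 60], target index=2
L1: h(66,61)=(66*31+61)%997=113 [pair 0] h(97,77)=(97*31+77)%997=93 [pair 1] h(73,60)=(73*31+60)%997=329 [pair 2] -> [113, 93, 329]
  Sibling for proof at L0: 77
L2: h(113,93)=(113*31+93)%997=605 [pair 0] h(329,329)=(329*31+329)%997=558 [pair 1] -> [605, 558]
  Sibling for proof at L1: 113
L3: h(605,558)=(605*31+558)%997=370 [pair 0] -> [370]
  Sibling for proof at L2: 558
Root: 370
Proof path (sibling hashes from leaf to root): [77, 113, 558]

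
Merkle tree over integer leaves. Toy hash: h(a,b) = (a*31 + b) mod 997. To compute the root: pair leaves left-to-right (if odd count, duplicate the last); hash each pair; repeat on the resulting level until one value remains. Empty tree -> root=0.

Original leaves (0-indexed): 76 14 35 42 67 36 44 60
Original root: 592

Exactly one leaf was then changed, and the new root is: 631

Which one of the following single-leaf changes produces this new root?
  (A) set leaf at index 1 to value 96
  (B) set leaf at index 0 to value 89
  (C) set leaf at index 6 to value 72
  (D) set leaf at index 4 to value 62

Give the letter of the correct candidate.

Original leaves: [76, 14, 35, 42, 67, 36, 44, 60]
Target new root: 631
Try each candidate change and compute the resulting root:
Candidate A: set leaf[1] = 96 -> leaves = [76, 96, 35, 42, 67, 36, 44, 60]
  L0: [76, 96, 35, 42, 67, 36, 44, 60]
  L1: h(76,96)=(76*31+96)%997=458 h(35,42)=(35*31+42)%997=130 h(67,36)=(67*31+36)%997=119 h(44,60)=(44*31+60)%997=427 -> [458, 130, 119, 427]
  L2: h(458,130)=(458*31+130)%997=370 h(119,427)=(119*31+427)%997=128 -> [370, 128]
  L3: h(370,128)=(370*31+128)%997=631 -> [631]
  root = 631 == target 631  ** MATCH **
Candidate B: set leaf[0] = 89 -> leaves = [89, 14, 35, 42, 67, 36, 44, 60]
  L0: [89, 14, 35, 42, 67, 36, 44, 60]
  L1: h(89,14)=(89*31+14)%997=779 h(35,42)=(35*31+42)%997=130 h(67,36)=(67*31+36)%997=119 h(44,60)=(44*31+60)%997=427 -> [779, 130, 119, 427]
  L2: h(779,130)=(779*31+130)%997=351 h(119,427)=(119*31+427)%997=128 -> [351, 128]
  L3: h(351,128)=(351*31+128)%997=42 -> [42]
  root = 42 != target 631
Candidate C: set leaf[6] = 72 -> leaves = [76, 14, 35, 42, 67, 36, 72, 60]
  L0: [76, 14, 35, 42, 67, 36, 72, 60]
  L1: h(76,14)=(76*31+14)%997=376 h(35,42)=(35*31+42)%997=130 h(67,36)=(67*31+36)%997=119 h(72,60)=(72*31+60)%997=298 -> [376, 130, 119, 298]
  L2: h(376,130)=(376*31+130)%997=819 h(119,298)=(119*31+298)%997=996 -> [819, 996]
  L3: h(819,996)=(819*31+996)%997=463 -> [463]
  root = 463 != target 631
Candidate D: set leaf[4] = 62 -> leaves = [76, 14, 35, 42, 62, 36, 44, 60]
  L0: [76, 14, 35, 42, 62, 36, 44, 60]
  L1: h(76,14)=(76*31+14)%997=376 h(35,42)=(35*31+42)%997=130 h(62,36)=(62*31+36)%997=961 h(44,60)=(44*31+60)%997=427 -> [376, 130, 961, 427]
  L2: h(376,130)=(376*31+130)%997=819 h(961,427)=(961*31+427)%997=308 -> [819, 308]
  L3: h(819,308)=(819*31+308)%997=772 -> [772]
  root = 772 != target 631
Candidate A produces the target root.

Answer: A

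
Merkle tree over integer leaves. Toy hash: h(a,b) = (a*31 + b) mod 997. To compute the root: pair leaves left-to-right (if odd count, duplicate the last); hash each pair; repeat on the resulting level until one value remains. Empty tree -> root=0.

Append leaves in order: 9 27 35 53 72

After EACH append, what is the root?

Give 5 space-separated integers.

After append 9 (leaves=[9]):
  L0: [9]
  root=9
After append 27 (leaves=[9, 27]):
  L0: [9, 27]
  L1: h(9,27)=(9*31+27)%997=306 -> [306]
  root=306
After append 35 (leaves=[9, 27, 35]):
  L0: [9, 27, 35]
  L1: h(9,27)=(9*31+27)%997=306 h(35,35)=(35*31+35)%997=123 -> [306, 123]
  L2: h(306,123)=(306*31+123)%997=636 -> [636]
  root=636
After append 53 (leaves=[9, 27, 35, 53]):
  L0: [9, 27, 35, 53]
  L1: h(9,27)=(9*31+27)%997=306 h(35,53)=(35*31+53)%997=141 -> [306, 141]
  L2: h(306,141)=(306*31+141)%997=654 -> [654]
  root=654
After append 72 (leaves=[9, 27, 35, 53, 72]):
  L0: [9, 27, 35, 53, 72]
  L1: h(9,27)=(9*31+27)%997=306 h(35,53)=(35*31+53)%997=141 h(72,72)=(72*31+72)%997=310 -> [306, 141, 310]
  L2: h(306,141)=(306*31+141)%997=654 h(310,310)=(310*31+310)%997=947 -> [654, 947]
  L3: h(654,947)=(654*31+947)%997=284 -> [284]
  root=284

Answer: 9 306 636 654 284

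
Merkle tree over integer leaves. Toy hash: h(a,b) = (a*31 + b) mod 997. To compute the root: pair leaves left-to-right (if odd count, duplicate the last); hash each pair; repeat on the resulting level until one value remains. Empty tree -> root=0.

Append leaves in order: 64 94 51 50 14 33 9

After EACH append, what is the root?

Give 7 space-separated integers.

After append 64 (leaves=[64]):
  L0: [64]
  root=64
After append 94 (leaves=[64, 94]):
  L0: [64, 94]
  L1: h(64,94)=(64*31+94)%997=84 -> [84]
  root=84
After append 51 (leaves=[64, 94, 51]):
  L0: [64, 94, 51]
  L1: h(64,94)=(64*31+94)%997=84 h(51,51)=(51*31+51)%997=635 -> [84, 635]
  L2: h(84,635)=(84*31+635)%997=248 -> [248]
  root=248
After append 50 (leaves=[64, 94, 51, 50]):
  L0: [64, 94, 51, 50]
  L1: h(64,94)=(64*31+94)%997=84 h(51,50)=(51*31+50)%997=634 -> [84, 634]
  L2: h(84,634)=(84*31+634)%997=247 -> [247]
  root=247
After append 14 (leaves=[64, 94, 51, 50, 14]):
  L0: [64, 94, 51, 50, 14]
  L1: h(64,94)=(64*31+94)%997=84 h(51,50)=(51*31+50)%997=634 h(14,14)=(14*31+14)%997=448 -> [84, 634, 448]
  L2: h(84,634)=(84*31+634)%997=247 h(448,448)=(448*31+448)%997=378 -> [247, 378]
  L3: h(247,378)=(247*31+378)%997=59 -> [59]
  root=59
After append 33 (leaves=[64, 94, 51, 50, 14, 33]):
  L0: [64, 94, 51, 50, 14, 33]
  L1: h(64,94)=(64*31+94)%997=84 h(51,50)=(51*31+50)%997=634 h(14,33)=(14*31+33)%997=467 -> [84, 634, 467]
  L2: h(84,634)=(84*31+634)%997=247 h(467,467)=(467*31+467)%997=986 -> [247, 986]
  L3: h(247,986)=(247*31+986)%997=667 -> [667]
  root=667
After append 9 (leaves=[64, 94, 51, 50, 14, 33, 9]):
  L0: [64, 94, 51, 50, 14, 33, 9]
  L1: h(64,94)=(64*31+94)%997=84 h(51,50)=(51*31+50)%997=634 h(14,33)=(14*31+33)%997=467 h(9,9)=(9*31+9)%997=288 -> [84, 634, 467, 288]
  L2: h(84,634)=(84*31+634)%997=247 h(467,288)=(467*31+288)%997=807 -> [247, 807]
  L3: h(247,807)=(247*31+807)%997=488 -> [488]
  root=488

Answer: 64 84 248 247 59 667 488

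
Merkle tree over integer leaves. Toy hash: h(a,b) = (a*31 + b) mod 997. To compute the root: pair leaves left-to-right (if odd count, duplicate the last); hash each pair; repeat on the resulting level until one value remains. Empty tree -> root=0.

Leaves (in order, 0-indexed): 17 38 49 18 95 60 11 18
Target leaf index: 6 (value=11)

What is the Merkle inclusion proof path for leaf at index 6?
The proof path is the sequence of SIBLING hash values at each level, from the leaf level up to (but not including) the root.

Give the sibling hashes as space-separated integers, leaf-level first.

Answer: 18 14 109

Derivation:
L0 (leaves): [17, 38, 49, 18, 95, 60, 11, 18], target index=6
L1: h(17,38)=(17*31+38)%997=565 [pair 0] h(49,18)=(49*31+18)%997=540 [pair 1] h(95,60)=(95*31+60)%997=14 [pair 2] h(11,18)=(11*31+18)%997=359 [pair 3] -> [565, 540, 14, 359]
  Sibling for proof at L0: 18
L2: h(565,540)=(565*31+540)%997=109 [pair 0] h(14,359)=(14*31+359)%997=793 [pair 1] -> [109, 793]
  Sibling for proof at L1: 14
L3: h(109,793)=(109*31+793)%997=184 [pair 0] -> [184]
  Sibling for proof at L2: 109
Root: 184
Proof path (sibling hashes from leaf to root): [18, 14, 109]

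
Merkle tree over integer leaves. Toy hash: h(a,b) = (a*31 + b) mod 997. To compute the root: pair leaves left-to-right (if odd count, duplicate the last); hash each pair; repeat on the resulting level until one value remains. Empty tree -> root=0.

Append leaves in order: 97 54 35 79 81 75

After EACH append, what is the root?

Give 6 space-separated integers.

After append 97 (leaves=[97]):
  L0: [97]
  root=97
After append 54 (leaves=[97, 54]):
  L0: [97, 54]
  L1: h(97,54)=(97*31+54)%997=70 -> [70]
  root=70
After append 35 (leaves=[97, 54, 35]):
  L0: [97, 54, 35]
  L1: h(97,54)=(97*31+54)%997=70 h(35,35)=(35*31+35)%997=123 -> [70, 123]
  L2: h(70,123)=(70*31+123)%997=299 -> [299]
  root=299
After append 79 (leaves=[97, 54, 35, 79]):
  L0: [97, 54, 35, 79]
  L1: h(97,54)=(97*31+54)%997=70 h(35,79)=(35*31+79)%997=167 -> [70, 167]
  L2: h(70,167)=(70*31+167)%997=343 -> [343]
  root=343
After append 81 (leaves=[97, 54, 35, 79, 81]):
  L0: [97, 54, 35, 79, 81]
  L1: h(97,54)=(97*31+54)%997=70 h(35,79)=(35*31+79)%997=167 h(81,81)=(81*31+81)%997=598 -> [70, 167, 598]
  L2: h(70,167)=(70*31+167)%997=343 h(598,598)=(598*31+598)%997=193 -> [343, 193]
  L3: h(343,193)=(343*31+193)%997=856 -> [856]
  root=856
After append 75 (leaves=[97, 54, 35, 79, 81, 75]):
  L0: [97, 54, 35, 79, 81, 75]
  L1: h(97,54)=(97*31+54)%997=70 h(35,79)=(35*31+79)%997=167 h(81,75)=(81*31+75)%997=592 -> [70, 167, 592]
  L2: h(70,167)=(70*31+167)%997=343 h(592,592)=(592*31+592)%997=1 -> [343, 1]
  L3: h(343,1)=(343*31+1)%997=664 -> [664]
  root=664

Answer: 97 70 299 343 856 664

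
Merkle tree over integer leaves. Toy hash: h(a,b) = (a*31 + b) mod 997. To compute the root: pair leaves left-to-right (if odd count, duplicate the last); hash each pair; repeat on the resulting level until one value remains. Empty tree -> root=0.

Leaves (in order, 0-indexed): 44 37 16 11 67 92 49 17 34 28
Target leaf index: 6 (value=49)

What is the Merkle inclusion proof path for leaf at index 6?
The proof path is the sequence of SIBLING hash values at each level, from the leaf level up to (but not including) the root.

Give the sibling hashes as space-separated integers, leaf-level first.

L0 (leaves): [44, 37, 16, 11, 67, 92, 49, 17, 34, 28], target index=6
L1: h(44,37)=(44*31+37)%997=404 [pair 0] h(16,11)=(16*31+11)%997=507 [pair 1] h(67,92)=(67*31+92)%997=175 [pair 2] h(49,17)=(49*31+17)%997=539 [pair 3] h(34,28)=(34*31+28)%997=85 [pair 4] -> [404, 507, 175, 539, 85]
  Sibling for proof at L0: 17
L2: h(404,507)=(404*31+507)%997=70 [pair 0] h(175,539)=(175*31+539)%997=979 [pair 1] h(85,85)=(85*31+85)%997=726 [pair 2] -> [70, 979, 726]
  Sibling for proof at L1: 175
L3: h(70,979)=(70*31+979)%997=158 [pair 0] h(726,726)=(726*31+726)%997=301 [pair 1] -> [158, 301]
  Sibling for proof at L2: 70
L4: h(158,301)=(158*31+301)%997=214 [pair 0] -> [214]
  Sibling for proof at L3: 301
Root: 214
Proof path (sibling hashes from leaf to root): [17, 175, 70, 301]

Answer: 17 175 70 301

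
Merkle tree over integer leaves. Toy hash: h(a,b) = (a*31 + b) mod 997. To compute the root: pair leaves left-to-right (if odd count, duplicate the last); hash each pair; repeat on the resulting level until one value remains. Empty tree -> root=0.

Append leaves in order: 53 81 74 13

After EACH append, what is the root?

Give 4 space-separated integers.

Answer: 53 727 977 916

Derivation:
After append 53 (leaves=[53]):
  L0: [53]
  root=53
After append 81 (leaves=[53, 81]):
  L0: [53, 81]
  L1: h(53,81)=(53*31+81)%997=727 -> [727]
  root=727
After append 74 (leaves=[53, 81, 74]):
  L0: [53, 81, 74]
  L1: h(53,81)=(53*31+81)%997=727 h(74,74)=(74*31+74)%997=374 -> [727, 374]
  L2: h(727,374)=(727*31+374)%997=977 -> [977]
  root=977
After append 13 (leaves=[53, 81, 74, 13]):
  L0: [53, 81, 74, 13]
  L1: h(53,81)=(53*31+81)%997=727 h(74,13)=(74*31+13)%997=313 -> [727, 313]
  L2: h(727,313)=(727*31+313)%997=916 -> [916]
  root=916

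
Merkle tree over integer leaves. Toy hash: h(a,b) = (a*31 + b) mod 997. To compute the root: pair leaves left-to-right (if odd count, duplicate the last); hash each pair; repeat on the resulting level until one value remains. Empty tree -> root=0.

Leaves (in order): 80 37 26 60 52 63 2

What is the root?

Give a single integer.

L0: [80, 37, 26, 60, 52, 63, 2]
L1: h(80,37)=(80*31+37)%997=523 h(26,60)=(26*31+60)%997=866 h(52,63)=(52*31+63)%997=678 h(2,2)=(2*31+2)%997=64 -> [523, 866, 678, 64]
L2: h(523,866)=(523*31+866)%997=130 h(678,64)=(678*31+64)%997=145 -> [130, 145]
L3: h(130,145)=(130*31+145)%997=187 -> [187]

Answer: 187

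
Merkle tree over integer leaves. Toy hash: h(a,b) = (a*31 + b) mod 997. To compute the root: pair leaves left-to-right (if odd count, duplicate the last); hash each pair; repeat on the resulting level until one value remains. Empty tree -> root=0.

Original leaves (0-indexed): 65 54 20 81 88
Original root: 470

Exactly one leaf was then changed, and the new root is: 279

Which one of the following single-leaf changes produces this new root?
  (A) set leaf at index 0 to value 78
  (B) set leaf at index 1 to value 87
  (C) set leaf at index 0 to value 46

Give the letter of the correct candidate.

Original leaves: [65, 54, 20, 81, 88]
Target new root: 279
Try each candidate change and compute the resulting root:
Candidate A: set leaf[0] = 78 -> leaves = [78, 54, 20, 81, 88]
  L0: [78, 54, 20, 81, 88]
  L1: h(78,54)=(78*31+54)%997=478 h(20,81)=(20*31+81)%997=701 h(88,88)=(88*31+88)%997=822 -> [478, 701, 822]
  L2: h(478,701)=(478*31+701)%997=564 h(822,822)=(822*31+822)%997=382 -> [564, 382]
  L3: h(564,382)=(564*31+382)%997=917 -> [917]
  root = 917 != target 279
Candidate B: set leaf[1] = 87 -> leaves = [65, 87, 20, 81, 88]
  L0: [65, 87, 20, 81, 88]
  L1: h(65,87)=(65*31+87)%997=108 h(20,81)=(20*31+81)%997=701 h(88,88)=(88*31+88)%997=822 -> [108, 701, 822]
  L2: h(108,701)=(108*31+701)%997=61 h(822,822)=(822*31+822)%997=382 -> [61, 382]
  L3: h(61,382)=(61*31+382)%997=279 -> [279]
  root = 279 == target 279  ** MATCH **
Candidate C: set leaf[0] = 46 -> leaves = [46, 54, 20, 81, 88]
  L0: [46, 54, 20, 81, 88]
  L1: h(46,54)=(46*31+54)%997=483 h(20,81)=(20*31+81)%997=701 h(88,88)=(88*31+88)%997=822 -> [483, 701, 822]
  L2: h(483,701)=(483*31+701)%997=719 h(822,822)=(822*31+822)%997=382 -> [719, 382]
  L3: h(719,382)=(719*31+382)%997=737 -> [737]
  root = 737 != target 279
Candidate B produces the target root.

Answer: B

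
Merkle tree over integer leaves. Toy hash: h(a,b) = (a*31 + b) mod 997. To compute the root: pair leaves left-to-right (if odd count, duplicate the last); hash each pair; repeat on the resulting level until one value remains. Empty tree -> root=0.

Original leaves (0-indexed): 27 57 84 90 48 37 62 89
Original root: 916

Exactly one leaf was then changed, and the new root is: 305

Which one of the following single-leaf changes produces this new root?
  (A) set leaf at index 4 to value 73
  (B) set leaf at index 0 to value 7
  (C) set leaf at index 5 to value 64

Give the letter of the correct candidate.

Original leaves: [27, 57, 84, 90, 48, 37, 62, 89]
Target new root: 305
Try each candidate change and compute the resulting root:
Candidate A: set leaf[4] = 73 -> leaves = [27, 57, 84, 90, 73, 37, 62, 89]
  L0: [27, 57, 84, 90, 73, 37, 62, 89]
  L1: h(27,57)=(27*31+57)%997=894 h(84,90)=(84*31+90)%997=700 h(73,37)=(73*31+37)%997=306 h(62,89)=(62*31+89)%997=17 -> [894, 700, 306, 17]
  L2: h(894,700)=(894*31+700)%997=498 h(306,17)=(306*31+17)%997=530 -> [498, 530]
  L3: h(498,530)=(498*31+530)%997=16 -> [16]
  root = 16 != target 305
Candidate B: set leaf[0] = 7 -> leaves = [7, 57, 84, 90, 48, 37, 62, 89]
  L0: [7, 57, 84, 90, 48, 37, 62, 89]
  L1: h(7,57)=(7*31+57)%997=274 h(84,90)=(84*31+90)%997=700 h(48,37)=(48*31+37)%997=528 h(62,89)=(62*31+89)%997=17 -> [274, 700, 528, 17]
  L2: h(274,700)=(274*31+700)%997=221 h(528,17)=(528*31+17)%997=433 -> [221, 433]
  L3: h(221,433)=(221*31+433)%997=305 -> [305]
  root = 305 == target 305  ** MATCH **
Candidate C: set leaf[5] = 64 -> leaves = [27, 57, 84, 90, 48, 64, 62, 89]
  L0: [27, 57, 84, 90, 48, 64, 62, 89]
  L1: h(27,57)=(27*31+57)%997=894 h(84,90)=(84*31+90)%997=700 h(48,64)=(48*31+64)%997=555 h(62,89)=(62*31+89)%997=17 -> [894, 700, 555, 17]
  L2: h(894,700)=(894*31+700)%997=498 h(555,17)=(555*31+17)%997=273 -> [498, 273]
  L3: h(498,273)=(498*31+273)%997=756 -> [756]
  root = 756 != target 305
Candidate B produces the target root.

Answer: B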